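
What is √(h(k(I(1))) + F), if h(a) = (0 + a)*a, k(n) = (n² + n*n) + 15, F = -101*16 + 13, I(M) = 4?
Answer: √606 ≈ 24.617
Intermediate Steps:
F = -1603 (F = -1616 + 13 = -1603)
k(n) = 15 + 2*n² (k(n) = (n² + n²) + 15 = 2*n² + 15 = 15 + 2*n²)
h(a) = a² (h(a) = a*a = a²)
√(h(k(I(1))) + F) = √((15 + 2*4²)² - 1603) = √((15 + 2*16)² - 1603) = √((15 + 32)² - 1603) = √(47² - 1603) = √(2209 - 1603) = √606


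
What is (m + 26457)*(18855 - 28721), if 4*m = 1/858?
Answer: -447918496525/1716 ≈ -2.6102e+8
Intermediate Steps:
m = 1/3432 (m = (¼)/858 = (¼)*(1/858) = 1/3432 ≈ 0.00029138)
(m + 26457)*(18855 - 28721) = (1/3432 + 26457)*(18855 - 28721) = (90800425/3432)*(-9866) = -447918496525/1716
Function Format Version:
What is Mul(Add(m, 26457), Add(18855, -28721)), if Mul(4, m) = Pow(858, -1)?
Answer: Rational(-447918496525, 1716) ≈ -2.6102e+8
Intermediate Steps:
m = Rational(1, 3432) (m = Mul(Rational(1, 4), Pow(858, -1)) = Mul(Rational(1, 4), Rational(1, 858)) = Rational(1, 3432) ≈ 0.00029138)
Mul(Add(m, 26457), Add(18855, -28721)) = Mul(Add(Rational(1, 3432), 26457), Add(18855, -28721)) = Mul(Rational(90800425, 3432), -9866) = Rational(-447918496525, 1716)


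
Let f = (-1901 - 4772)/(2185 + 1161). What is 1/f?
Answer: -3346/6673 ≈ -0.50142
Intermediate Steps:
f = -6673/3346 ≈ -1.9943
1/f = 1/(-6673/3346) = -3346/6673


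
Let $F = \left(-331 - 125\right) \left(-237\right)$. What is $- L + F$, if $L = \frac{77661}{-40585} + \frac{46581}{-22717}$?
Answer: $\frac{99642736574862}{921969445} \approx 1.0808 \cdot 10^{5}$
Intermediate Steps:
$L = - \frac{3654714822}{921969445}$ ($L = 77661 \left(- \frac{1}{40585}\right) + 46581 \left(- \frac{1}{22717}\right) = - \frac{77661}{40585} - \frac{46581}{22717} = - \frac{3654714822}{921969445} \approx -3.964$)
$F = 108072$ ($F = \left(-456\right) \left(-237\right) = 108072$)
$- L + F = \left(-1\right) \left(- \frac{3654714822}{921969445}\right) + 108072 = \frac{3654714822}{921969445} + 108072 = \frac{99642736574862}{921969445}$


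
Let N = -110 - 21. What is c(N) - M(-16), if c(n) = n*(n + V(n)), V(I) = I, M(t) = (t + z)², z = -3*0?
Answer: 34066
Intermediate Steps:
z = 0
M(t) = t² (M(t) = (t + 0)² = t²)
N = -131
c(n) = 2*n² (c(n) = n*(n + n) = n*(2*n) = 2*n²)
c(N) - M(-16) = 2*(-131)² - 1*(-16)² = 2*17161 - 1*256 = 34322 - 256 = 34066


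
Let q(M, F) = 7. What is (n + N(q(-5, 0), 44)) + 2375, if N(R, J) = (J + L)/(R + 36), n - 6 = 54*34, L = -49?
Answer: 181326/43 ≈ 4216.9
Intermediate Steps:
n = 1842 (n = 6 + 54*34 = 6 + 1836 = 1842)
N(R, J) = (-49 + J)/(36 + R) (N(R, J) = (J - 49)/(R + 36) = (-49 + J)/(36 + R))
(n + N(q(-5, 0), 44)) + 2375 = (1842 + (-49 + 44)/(36 + 7)) + 2375 = (1842 - 5/43) + 2375 = 79201/43 + 2375 = 181326/43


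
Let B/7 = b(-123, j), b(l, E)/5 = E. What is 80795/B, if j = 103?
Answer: 16159/721 ≈ 22.412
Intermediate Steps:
b(l, E) = 5*E
B = 3605 (B = 7*(5*103) = 7*515 = 3605)
80795/B = 80795/3605 = 80795*(1/3605) = 16159/721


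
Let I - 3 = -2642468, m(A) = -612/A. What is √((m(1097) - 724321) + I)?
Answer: I*√4051621244838/1097 ≈ 1834.9*I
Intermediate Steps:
I = -2642465 (I = 3 - 2642468 = -2642465)
√((m(1097) - 724321) + I) = √((-612/1097 - 724321) - 2642465) = √(-794580749/1097 - 2642465) = √(-3693364854/1097) = I*√4051621244838/1097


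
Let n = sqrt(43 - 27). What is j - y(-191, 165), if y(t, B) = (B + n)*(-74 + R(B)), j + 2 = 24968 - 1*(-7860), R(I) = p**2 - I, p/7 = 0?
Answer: 73217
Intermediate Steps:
p = 0 (p = 7*0 = 0)
n = 4 (n = sqrt(16) = 4)
R(I) = -I (R(I) = 0**2 - I = 0 - I = -I)
j = 32826 (j = -2 + (24968 - 1*(-7860)) = -2 + (24968 + 7860) = -2 + 32828 = 32826)
y(t, B) = (-74 - B)*(4 + B) (y(t, B) = (B + 4)*(-74 - B) = (4 + B)*(-74 - B) = (-74 - B)*(4 + B))
j - y(-191, 165) = 32826 - (-296 - 1*165**2 - 78*165) = 32826 - (-296 - 1*27225 - 12870) = 32826 - (-296 - 27225 - 12870) = 32826 - 1*(-40391) = 32826 + 40391 = 73217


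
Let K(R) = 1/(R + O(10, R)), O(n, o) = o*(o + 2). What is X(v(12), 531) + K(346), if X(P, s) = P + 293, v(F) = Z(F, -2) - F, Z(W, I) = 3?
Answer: 34294137/120754 ≈ 284.00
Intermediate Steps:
O(n, o) = o*(2 + o)
v(F) = 3 - F
X(P, s) = 293 + P
K(R) = 1/(R + R*(2 + R))
X(v(12), 531) + K(346) = (293 + (3 - 1*12)) + 1/(346*(3 + 346)) = (293 + (3 - 12)) + (1/346)/349 = (293 - 9) + (1/346)*(1/349) = 284 + 1/120754 = 34294137/120754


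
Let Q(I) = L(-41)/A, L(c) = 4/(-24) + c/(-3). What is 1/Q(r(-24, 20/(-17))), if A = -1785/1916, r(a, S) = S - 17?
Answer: -595/8622 ≈ -0.069010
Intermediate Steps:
r(a, S) = -17 + S
L(c) = -1/6 - c/3 (L(c) = 4*(-1/24) + c*(-1/3) = -1/6 - c/3)
A = -1785/1916 (A = -1785*1/1916 = -1785/1916 ≈ -0.93163)
Q(I) = -8622/595 (Q(I) = (-1/6 - 1/3*(-41))/(-1785/1916) = (-1/6 + 41/3)*(-1916/1785) = (27/2)*(-1916/1785) = -8622/595)
1/Q(r(-24, 20/(-17))) = 1/(-8622/595) = -595/8622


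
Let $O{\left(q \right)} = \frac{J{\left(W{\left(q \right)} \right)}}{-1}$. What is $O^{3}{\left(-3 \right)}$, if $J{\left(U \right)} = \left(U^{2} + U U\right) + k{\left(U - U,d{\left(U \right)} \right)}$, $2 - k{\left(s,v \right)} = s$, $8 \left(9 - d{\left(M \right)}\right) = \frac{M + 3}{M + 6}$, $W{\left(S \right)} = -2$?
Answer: $-1000$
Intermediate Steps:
$d{\left(M \right)} = 9 - \frac{3 + M}{8 \left(6 + M\right)}$ ($d{\left(M \right)} = 9 - \frac{\left(M + 3\right) \frac{1}{M + 6}}{8} = 9 - \frac{\left(3 + M\right) \frac{1}{6 + M}}{8} = 9 - \frac{\frac{1}{6 + M} \left(3 + M\right)}{8} = 9 - \frac{3 + M}{8 \left(6 + M\right)}$)
$k{\left(s,v \right)} = 2 - s$
$J{\left(U \right)} = 2 + 2 U^{2}$ ($J{\left(U \right)} = \left(U^{2} + U U\right) + \left(2 - \left(U - U\right)\right) = \left(U^{2} + U^{2}\right) + \left(2 - 0\right) = 2 U^{2} + \left(2 + 0\right) = 2 U^{2} + 2 = 2 + 2 U^{2}$)
$O{\left(q \right)} = -10$ ($O{\left(q \right)} = \frac{2 + 2 \left(-2\right)^{2}}{-1} = \left(2 + 2 \cdot 4\right) \left(-1\right) = \left(2 + 8\right) \left(-1\right) = 10 \left(-1\right) = -10$)
$O^{3}{\left(-3 \right)} = \left(-10\right)^{3} = -1000$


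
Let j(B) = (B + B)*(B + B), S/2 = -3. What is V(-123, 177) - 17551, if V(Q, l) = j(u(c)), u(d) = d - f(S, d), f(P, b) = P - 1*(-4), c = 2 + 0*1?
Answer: -17487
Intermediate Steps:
S = -6 (S = 2*(-3) = -6)
c = 2 (c = 2 + 0 = 2)
f(P, b) = 4 + P (f(P, b) = P + 4 = 4 + P)
u(d) = 2 + d (u(d) = d - (4 - 6) = d - 1*(-2) = d + 2 = 2 + d)
j(B) = 4*B² (j(B) = (2*B)*(2*B) = 4*B²)
V(Q, l) = 64 (V(Q, l) = 4*(2 + 2)² = 4*4² = 4*16 = 64)
V(-123, 177) - 17551 = 64 - 17551 = -17487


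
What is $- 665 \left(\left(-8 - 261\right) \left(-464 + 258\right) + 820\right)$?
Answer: $-37395610$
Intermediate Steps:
$- 665 \left(\left(-8 - 261\right) \left(-464 + 258\right) + 820\right) = - 665 \left(\left(-269\right) \left(-206\right) + 820\right) = - 665 \left(55414 + 820\right) = \left(-665\right) 56234 = -37395610$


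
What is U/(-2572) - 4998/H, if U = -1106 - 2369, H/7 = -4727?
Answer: 18262733/12157844 ≈ 1.5021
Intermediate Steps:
H = -33089 (H = 7*(-4727) = -33089)
U = -3475
U/(-2572) - 4998/H = -3475/(-2572) - 4998/(-33089) = -3475*(-1/2572) - 4998*(-1/33089) = 3475/2572 + 714/4727 = 18262733/12157844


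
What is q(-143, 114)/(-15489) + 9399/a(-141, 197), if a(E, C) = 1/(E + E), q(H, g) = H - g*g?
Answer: -41053860163/15489 ≈ -2.6505e+6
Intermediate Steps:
q(H, g) = H - g**2
a(E, C) = 1/(2*E)
q(-143, 114)/(-15489) + 9399/a(-141, 197) = (-143 - 1*114**2)/(-15489) + 9399/(((1/2)/(-141))) = (-143 - 1*12996)*(-1/15489) + 9399/(((1/2)*(-1/141))) = (-143 - 12996)*(-1/15489) + 9399/(-1/282) = -13139*(-1/15489) + 9399*(-282) = 13139/15489 - 2650518 = -41053860163/15489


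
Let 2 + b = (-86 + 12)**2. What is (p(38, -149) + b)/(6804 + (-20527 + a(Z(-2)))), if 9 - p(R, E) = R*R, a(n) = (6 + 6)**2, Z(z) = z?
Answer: -4039/13579 ≈ -0.29744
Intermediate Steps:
a(n) = 144 (a(n) = 12**2 = 144)
b = 5474 (b = -2 + (-86 + 12)**2 = -2 + (-74)**2 = -2 + 5476 = 5474)
p(R, E) = 9 - R**2 (p(R, E) = 9 - R*R = 9 - R**2)
(p(38, -149) + b)/(6804 + (-20527 + a(Z(-2)))) = ((9 - 1*38**2) + 5474)/(6804 + (-20527 + 144)) = ((9 - 1*1444) + 5474)/(6804 - 20383) = ((9 - 1444) + 5474)/(-13579) = (-1435 + 5474)*(-1/13579) = 4039*(-1/13579) = -4039/13579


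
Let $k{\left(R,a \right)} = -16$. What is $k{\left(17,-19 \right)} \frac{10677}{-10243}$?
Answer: $\frac{170832}{10243} \approx 16.678$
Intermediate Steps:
$k{\left(17,-19 \right)} \frac{10677}{-10243} = - 16 \frac{10677}{-10243} = - 16 \cdot 10677 \left(- \frac{1}{10243}\right) = \left(-16\right) \left(- \frac{10677}{10243}\right) = \frac{170832}{10243}$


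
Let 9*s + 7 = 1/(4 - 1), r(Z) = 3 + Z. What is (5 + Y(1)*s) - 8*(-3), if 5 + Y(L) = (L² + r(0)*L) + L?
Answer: 29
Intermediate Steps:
Y(L) = -5 + L² + 4*L (Y(L) = -5 + ((L² + (3 + 0)*L) + L) = -5 + ((L² + 3*L) + L) = -5 + (L² + 4*L) = -5 + L² + 4*L)
s = -20/27 (s = -7/9 + 1/(9*(4 - 1)) = -7/9 + (⅑)/3 = -7/9 + (⅑)*(⅓) = -7/9 + 1/27 = -20/27 ≈ -0.74074)
(5 + Y(1)*s) - 8*(-3) = (5 + (-5 + 1² + 4*1)*(-20/27)) - 8*(-3) = (5 + (-5 + 1 + 4)*(-20/27)) + 24 = (5 + 0*(-20/27)) + 24 = (5 + 0) + 24 = 5 + 24 = 29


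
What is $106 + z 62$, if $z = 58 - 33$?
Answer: $1656$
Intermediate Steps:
$z = 25$ ($z = 58 - 33 = 25$)
$106 + z 62 = 106 + 25 \cdot 62 = 106 + 1550 = 1656$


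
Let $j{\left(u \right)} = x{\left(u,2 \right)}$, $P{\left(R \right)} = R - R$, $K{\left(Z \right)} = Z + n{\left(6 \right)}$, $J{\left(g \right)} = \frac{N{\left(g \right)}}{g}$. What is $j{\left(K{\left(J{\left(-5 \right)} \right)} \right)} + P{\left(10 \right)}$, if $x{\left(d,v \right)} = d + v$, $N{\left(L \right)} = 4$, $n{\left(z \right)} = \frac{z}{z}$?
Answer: $\frac{11}{5} \approx 2.2$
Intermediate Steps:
$n{\left(z \right)} = 1$
$J{\left(g \right)} = \frac{4}{g}$
$K{\left(Z \right)} = 1 + Z$ ($K{\left(Z \right)} = Z + 1 = 1 + Z$)
$P{\left(R \right)} = 0$
$j{\left(u \right)} = 2 + u$ ($j{\left(u \right)} = u + 2 = 2 + u$)
$j{\left(K{\left(J{\left(-5 \right)} \right)} \right)} + P{\left(10 \right)} = \left(2 + \left(1 + \frac{4}{-5}\right)\right) + 0 = \left(2 + \left(1 + 4 \left(- \frac{1}{5}\right)\right)\right) + 0 = \left(2 + \left(1 - \frac{4}{5}\right)\right) + 0 = \left(2 + \frac{1}{5}\right) + 0 = \frac{11}{5} + 0 = \frac{11}{5}$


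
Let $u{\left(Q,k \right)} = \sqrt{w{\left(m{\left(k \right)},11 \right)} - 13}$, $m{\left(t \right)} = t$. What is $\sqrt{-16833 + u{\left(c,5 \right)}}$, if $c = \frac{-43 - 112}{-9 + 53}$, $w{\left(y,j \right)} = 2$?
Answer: $\sqrt{-16833 + i \sqrt{11}} \approx 0.013 + 129.74 i$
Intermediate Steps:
$c = - \frac{155}{44} \approx -3.5227$
$u{\left(Q,k \right)} = i \sqrt{11}$ ($u{\left(Q,k \right)} = \sqrt{2 - 13} = \sqrt{-11} = i \sqrt{11}$)
$\sqrt{-16833 + u{\left(c,5 \right)}} = \sqrt{-16833 + i \sqrt{11}}$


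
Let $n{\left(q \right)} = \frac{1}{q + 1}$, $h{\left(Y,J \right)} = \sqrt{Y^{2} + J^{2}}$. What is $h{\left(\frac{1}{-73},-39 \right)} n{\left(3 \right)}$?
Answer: $\frac{\sqrt{8105410}}{292} \approx 9.75$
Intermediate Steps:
$h{\left(Y,J \right)} = \sqrt{J^{2} + Y^{2}}$
$n{\left(q \right)} = \frac{1}{1 + q}$
$h{\left(\frac{1}{-73},-39 \right)} n{\left(3 \right)} = \frac{\sqrt{\left(-39\right)^{2} + \left(\frac{1}{-73}\right)^{2}}}{1 + 3} = \frac{\sqrt{1521 + \left(- \frac{1}{73}\right)^{2}}}{4} = \sqrt{1521 + \frac{1}{5329}} \cdot \frac{1}{4} = \sqrt{\frac{8105410}{5329}} \cdot \frac{1}{4} = \frac{\sqrt{8105410}}{73} \cdot \frac{1}{4} = \frac{\sqrt{8105410}}{292}$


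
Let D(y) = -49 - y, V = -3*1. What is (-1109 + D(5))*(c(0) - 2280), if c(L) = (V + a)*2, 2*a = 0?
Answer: 2658618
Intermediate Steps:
V = -3
a = 0 (a = (½)*0 = 0)
c(L) = -6 (c(L) = (-3 + 0)*2 = -3*2 = -6)
(-1109 + D(5))*(c(0) - 2280) = (-1109 + (-49 - 1*5))*(-6 - 2280) = (-1109 + (-49 - 5))*(-2286) = (-1109 - 54)*(-2286) = -1163*(-2286) = 2658618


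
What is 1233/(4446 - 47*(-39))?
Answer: 411/2093 ≈ 0.19637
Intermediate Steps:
1233/(4446 - 47*(-39)) = 1233/(4446 + 1833) = 1233/6279 = 1233*(1/6279) = 411/2093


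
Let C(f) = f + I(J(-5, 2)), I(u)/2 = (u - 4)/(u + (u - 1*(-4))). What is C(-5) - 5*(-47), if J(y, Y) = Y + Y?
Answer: 230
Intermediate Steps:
J(y, Y) = 2*Y
I(u) = 2*(-4 + u)/(4 + 2*u) (I(u) = 2*((u - 4)/(u + (u - 1*(-4)))) = 2*((-4 + u)/(u + (u + 4))) = 2*((-4 + u)/(u + (4 + u))) = 2*((-4 + u)/(4 + 2*u)) = 2*(-4 + u)/(4 + 2*u))
C(f) = f (C(f) = f + (-4 + 2*2)/(2 + 2*2) = f + (-4 + 4)/(2 + 4) = f + 0/6 = f + (1/6)*0 = f + 0 = f)
C(-5) - 5*(-47) = -5 - 5*(-47) = -5 + 235 = 230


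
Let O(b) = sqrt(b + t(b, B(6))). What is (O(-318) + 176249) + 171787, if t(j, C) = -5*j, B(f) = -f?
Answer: 348036 + 2*sqrt(318) ≈ 3.4807e+5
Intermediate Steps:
O(b) = 2*sqrt(-b) (O(b) = sqrt(b - 5*b) = sqrt(-4*b) = 2*sqrt(-b))
(O(-318) + 176249) + 171787 = (2*sqrt(-1*(-318)) + 176249) + 171787 = (2*sqrt(318) + 176249) + 171787 = (176249 + 2*sqrt(318)) + 171787 = 348036 + 2*sqrt(318)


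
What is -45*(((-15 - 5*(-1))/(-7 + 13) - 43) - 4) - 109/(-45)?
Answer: 98659/45 ≈ 2192.4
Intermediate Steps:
-45*(((-15 - 5*(-1))/(-7 + 13) - 43) - 4) - 109/(-45) = -45*(((-15 + 5)/6 - 43) - 4) - 109*(-1/45) = -45*((-10*⅙ - 43) - 4) + 109/45 = -45*((-5/3 - 43) - 4) + 109/45 = -45*(-134/3 - 4) + 109/45 = -45*(-146/3) + 109/45 = 2190 + 109/45 = 98659/45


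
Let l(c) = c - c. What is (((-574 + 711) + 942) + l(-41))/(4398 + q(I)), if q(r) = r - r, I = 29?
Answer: 1079/4398 ≈ 0.24534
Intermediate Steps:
l(c) = 0
q(r) = 0
(((-574 + 711) + 942) + l(-41))/(4398 + q(I)) = (((-574 + 711) + 942) + 0)/(4398 + 0) = ((137 + 942) + 0)/4398 = (1079 + 0)*(1/4398) = 1079*(1/4398) = 1079/4398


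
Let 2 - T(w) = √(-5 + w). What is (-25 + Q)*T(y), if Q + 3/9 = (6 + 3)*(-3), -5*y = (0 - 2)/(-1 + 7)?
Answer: -314/3 + 157*I*√1110/45 ≈ -104.67 + 116.24*I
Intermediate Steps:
y = 1/15 (y = -(0 - 2)/(5*(-1 + 7)) = -(-2)/(5*6) = -⅕*(-⅓) = 1/15 ≈ 0.066667)
T(w) = 2 - √(-5 + w)
Q = -82/3 (Q = -⅓ + (6 + 3)*(-3) = -⅓ + 9*(-3) = -⅓ - 27 = -82/3 ≈ -27.333)
(-25 + Q)*T(y) = (-25 - 82/3)*(2 - √(-5 + 1/15)) = -157*(2 - √(-74/15))/3 = -157*(2 - I*√1110/15)/3 = -314/3 + 157*I*√1110/45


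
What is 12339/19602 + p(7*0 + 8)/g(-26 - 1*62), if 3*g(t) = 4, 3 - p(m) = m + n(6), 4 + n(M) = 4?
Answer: -4531/1452 ≈ -3.1205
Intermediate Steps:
n(M) = 0 (n(M) = -4 + 4 = 0)
p(m) = 3 - m (p(m) = 3 - (m + 0) = 3 - m)
g(t) = 4/3 (g(t) = (⅓)*4 = 4/3)
12339/19602 + p(7*0 + 8)/g(-26 - 1*62) = 12339/19602 + (3 - (7*0 + 8))/(4/3) = 12339*(1/19602) + (3 - (0 + 8))*(¾) = 457/726 + (3 - 1*8)*(¾) = 457/726 + (3 - 8)*(¾) = 457/726 - 5*¾ = 457/726 - 15/4 = -4531/1452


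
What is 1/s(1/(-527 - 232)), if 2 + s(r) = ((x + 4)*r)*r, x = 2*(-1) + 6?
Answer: -576081/1152154 ≈ -0.50000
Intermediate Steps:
x = 4 (x = -2 + 6 = 4)
s(r) = -2 + 8*r² (s(r) = -2 + ((4 + 4)*r)*r = -2 + (8*r)*r = -2 + 8*r²)
1/s(1/(-527 - 232)) = 1/(-2 + 8*(1/(-527 - 232))²) = 1/(-2 + 8*(1/(-759))²) = 1/(-2 + 8*(-1/759)²) = 1/(-2 + 8*(1/576081)) = 1/(-2 + 8/576081) = 1/(-1152154/576081) = -576081/1152154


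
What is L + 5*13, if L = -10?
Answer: 55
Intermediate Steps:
L + 5*13 = -10 + 5*13 = -10 + 65 = 55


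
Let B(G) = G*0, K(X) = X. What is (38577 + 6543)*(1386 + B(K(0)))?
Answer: 62536320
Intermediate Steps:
B(G) = 0
(38577 + 6543)*(1386 + B(K(0))) = (38577 + 6543)*(1386 + 0) = 45120*1386 = 62536320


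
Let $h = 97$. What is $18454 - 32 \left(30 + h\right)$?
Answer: $14390$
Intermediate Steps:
$18454 - 32 \left(30 + h\right) = 18454 - 32 \left(30 + 97\right) = 18454 - 32 \cdot 127 = 18454 - 4064 = 14390$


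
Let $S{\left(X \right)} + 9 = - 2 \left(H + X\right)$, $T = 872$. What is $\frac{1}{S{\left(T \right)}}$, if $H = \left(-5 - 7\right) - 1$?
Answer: $- \frac{1}{1727} \approx -0.00057904$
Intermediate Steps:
$H = -13$ ($H = -12 - 1 = -13$)
$S{\left(X \right)} = 17 - 2 X$ ($S{\left(X \right)} = -9 - 2 \left(-13 + X\right) = -9 - \left(-26 + 2 X\right) = 17 - 2 X$)
$\frac{1}{S{\left(T \right)}} = \frac{1}{17 - 1744} = \frac{1}{-1727} = - \frac{1}{1727}$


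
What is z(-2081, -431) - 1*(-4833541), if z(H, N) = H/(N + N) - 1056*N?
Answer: 4558841655/862 ≈ 5.2887e+6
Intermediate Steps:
z(H, N) = -1056*N + H/(2*N) (z(H, N) = H/((2*N)) - 1056*N = (1/(2*N))*H - 1056*N = H/(2*N) - 1056*N = -1056*N + H/(2*N))
z(-2081, -431) - 1*(-4833541) = (-1056*(-431) + (1/2)*(-2081)/(-431)) - 1*(-4833541) = (455136 + (1/2)*(-2081)*(-1/431)) + 4833541 = (455136 + 2081/862) + 4833541 = 392329313/862 + 4833541 = 4558841655/862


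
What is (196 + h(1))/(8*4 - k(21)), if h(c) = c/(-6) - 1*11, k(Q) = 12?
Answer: 1109/120 ≈ 9.2417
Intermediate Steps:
h(c) = -11 - c/6 (h(c) = c*(-⅙) - 11 = -c/6 - 11 = -11 - c/6)
(196 + h(1))/(8*4 - k(21)) = (196 + (-11 - ⅙*1))/(8*4 - 1*12) = (196 + (-11 - ⅙))/(32 - 12) = (196 - 67/6)/20 = (1109/6)*(1/20) = 1109/120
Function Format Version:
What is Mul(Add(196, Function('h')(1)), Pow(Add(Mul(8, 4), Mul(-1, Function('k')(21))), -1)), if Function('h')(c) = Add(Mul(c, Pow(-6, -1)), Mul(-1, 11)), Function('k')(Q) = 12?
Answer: Rational(1109, 120) ≈ 9.2417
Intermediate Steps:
Function('h')(c) = Add(-11, Mul(Rational(-1, 6), c)) (Function('h')(c) = Add(Mul(c, Rational(-1, 6)), -11) = Add(Mul(Rational(-1, 6), c), -11) = Add(-11, Mul(Rational(-1, 6), c)))
Mul(Add(196, Function('h')(1)), Pow(Add(Mul(8, 4), Mul(-1, Function('k')(21))), -1)) = Mul(Add(196, Add(-11, Mul(Rational(-1, 6), 1))), Pow(Add(Mul(8, 4), Mul(-1, 12)), -1)) = Mul(Add(196, Add(-11, Rational(-1, 6))), Pow(Add(32, -12), -1)) = Mul(Add(196, Rational(-67, 6)), Pow(20, -1)) = Mul(Rational(1109, 6), Rational(1, 20)) = Rational(1109, 120)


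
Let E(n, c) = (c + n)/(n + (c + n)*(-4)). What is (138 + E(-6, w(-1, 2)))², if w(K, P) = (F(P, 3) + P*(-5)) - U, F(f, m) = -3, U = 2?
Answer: 12823561/676 ≈ 18970.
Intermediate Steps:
w(K, P) = -5 - 5*P (w(K, P) = (-3 + P*(-5)) - 1*2 = (-3 - 5*P) - 2 = -5 - 5*P)
E(n, c) = (c + n)/(-4*c - 3*n) (E(n, c) = (c + n)/(n + (-4*c - 4*n)) = (c + n)/(-4*c - 3*n))
(138 + E(-6, w(-1, 2)))² = (138 + (-(-5 - 5*2) - 1*(-6))/(3*(-6) + 4*(-5 - 5*2)))² = (138 + (-(-5 - 10) + 6)/(-18 + 4*(-5 - 10)))² = (138 + (-1*(-15) + 6)/(-18 + 4*(-15)))² = (138 + (15 + 6)/(-18 - 60))² = (138 + 21/(-78))² = (138 - 1/78*21)² = (138 - 7/26)² = (3581/26)² = 12823561/676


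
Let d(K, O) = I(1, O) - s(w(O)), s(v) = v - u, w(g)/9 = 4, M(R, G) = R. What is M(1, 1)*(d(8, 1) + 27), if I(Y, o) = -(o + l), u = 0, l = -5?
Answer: -5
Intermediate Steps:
w(g) = 36 (w(g) = 9*4 = 36)
s(v) = v (s(v) = v - 1*0 = v + 0 = v)
I(Y, o) = 5 - o (I(Y, o) = -(o - 5) = -(-5 + o) = 5 - o)
d(K, O) = -31 - O (d(K, O) = (5 - O) - 1*36 = (5 - O) - 36 = -31 - O)
M(1, 1)*(d(8, 1) + 27) = 1*((-31 - 1*1) + 27) = 1*((-31 - 1) + 27) = 1*(-32 + 27) = 1*(-5) = -5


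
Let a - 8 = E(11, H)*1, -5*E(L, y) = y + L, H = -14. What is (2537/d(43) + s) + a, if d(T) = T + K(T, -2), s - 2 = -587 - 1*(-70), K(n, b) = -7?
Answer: -78467/180 ≈ -435.93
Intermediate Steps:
E(L, y) = -L/5 - y/5 (E(L, y) = -(y + L)/5 = -(L + y)/5 = -L/5 - y/5)
s = -515 (s = 2 + (-587 - 1*(-70)) = 2 + (-587 + 70) = 2 - 517 = -515)
a = 43/5 (a = 8 + (-⅕*11 - ⅕*(-14))*1 = 8 + (-11/5 + 14/5)*1 = 8 + (⅗)*1 = 8 + ⅗ = 43/5 ≈ 8.6000)
d(T) = -7 + T (d(T) = T - 7 = -7 + T)
(2537/d(43) + s) + a = (2537/(-7 + 43) - 515) + 43/5 = (2537/36 - 515) + 43/5 = -16003/36 + 43/5 = -78467/180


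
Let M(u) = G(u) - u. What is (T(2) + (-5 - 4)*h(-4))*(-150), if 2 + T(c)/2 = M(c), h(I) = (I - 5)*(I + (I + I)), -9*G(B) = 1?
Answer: 441100/3 ≈ 1.4703e+5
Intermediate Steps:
G(B) = -⅑ (G(B) = -⅑*1 = -⅑)
h(I) = 3*I*(-5 + I) (h(I) = (-5 + I)*(I + 2*I) = (-5 + I)*(3*I) = 3*I*(-5 + I))
M(u) = -⅑ - u
T(c) = -38/9 - 2*c (T(c) = -4 + 2*(-⅑ - c) = -4 + (-2/9 - 2*c) = -38/9 - 2*c)
(T(2) + (-5 - 4)*h(-4))*(-150) = ((-38/9 - 2*2) + (-5 - 4)*(3*(-4)*(-5 - 4)))*(-150) = ((-38/9 - 4) - 27*(-4)*(-9))*(-150) = (-74/9 - 9*108)*(-150) = (-74/9 - 972)*(-150) = -8822/9*(-150) = 441100/3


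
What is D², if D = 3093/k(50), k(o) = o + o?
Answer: 9566649/10000 ≈ 956.67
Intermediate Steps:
k(o) = 2*o
D = 3093/100 (D = 3093/((2*50)) = 3093/100 ≈ 30.930)
D² = (3093/100)² = 9566649/10000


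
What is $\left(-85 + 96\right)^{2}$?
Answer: $121$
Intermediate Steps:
$\left(-85 + 96\right)^{2} = 11^{2} = 121$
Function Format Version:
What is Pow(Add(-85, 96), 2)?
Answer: 121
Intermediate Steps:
Pow(Add(-85, 96), 2) = Pow(11, 2) = 121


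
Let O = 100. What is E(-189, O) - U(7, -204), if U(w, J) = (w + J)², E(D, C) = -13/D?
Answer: -7334888/189 ≈ -38809.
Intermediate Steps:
U(w, J) = (J + w)²
E(-189, O) - U(7, -204) = -13/(-189) - (-204 + 7)² = -13*(-1/189) - 1*(-197)² = 13/189 - 1*38809 = 13/189 - 38809 = -7334888/189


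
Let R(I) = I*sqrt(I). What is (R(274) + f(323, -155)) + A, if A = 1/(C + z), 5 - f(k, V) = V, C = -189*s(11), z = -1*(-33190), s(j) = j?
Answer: 4977761/31111 + 274*sqrt(274) ≈ 4695.5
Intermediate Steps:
z = 33190
C = -2079 (C = -189*11 = -2079)
f(k, V) = 5 - V
A = 1/31111 (A = 1/(-2079 + 33190) = 1/31111 ≈ 3.2143e-5)
R(I) = I**(3/2)
(R(274) + f(323, -155)) + A = (274**(3/2) + (5 - 1*(-155))) + 1/31111 = (274*sqrt(274) + (5 + 155)) + 1/31111 = (274*sqrt(274) + 160) + 1/31111 = (160 + 274*sqrt(274)) + 1/31111 = 4977761/31111 + 274*sqrt(274)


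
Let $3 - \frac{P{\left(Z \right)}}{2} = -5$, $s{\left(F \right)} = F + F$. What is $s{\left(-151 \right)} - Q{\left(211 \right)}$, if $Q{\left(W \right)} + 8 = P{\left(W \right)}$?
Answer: $-310$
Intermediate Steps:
$s{\left(F \right)} = 2 F$
$P{\left(Z \right)} = 16$ ($P{\left(Z \right)} = 6 - -10 = 6 + 10 = 16$)
$Q{\left(W \right)} = 8$ ($Q{\left(W \right)} = -8 + 16 = 8$)
$s{\left(-151 \right)} - Q{\left(211 \right)} = 2 \left(-151\right) - 8 = -302 - 8 = -310$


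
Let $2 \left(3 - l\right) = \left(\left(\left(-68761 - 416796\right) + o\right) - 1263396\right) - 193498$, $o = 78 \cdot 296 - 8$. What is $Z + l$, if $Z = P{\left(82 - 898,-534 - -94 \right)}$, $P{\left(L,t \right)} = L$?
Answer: $\frac{1917745}{2} \approx 9.5887 \cdot 10^{5}$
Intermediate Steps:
$o = 23080$ ($o = 23088 - 8 = 23080$)
$Z = -816$ ($Z = 82 - 898 = -816$)
$l = \frac{1919377}{2}$ ($l = 3 - \frac{\left(\left(\left(-68761 - 416796\right) + 23080\right) - 1263396\right) - 193498}{2} = 3 - \frac{\left(\left(-485557 + 23080\right) - 1263396\right) - 193498}{2} = 3 - \frac{\left(-462477 - 1263396\right) - 193498}{2} = 3 - \frac{-1725873 - 193498}{2} = 3 - - \frac{1919371}{2} = 3 + \frac{1919371}{2} = \frac{1919377}{2} \approx 9.5969 \cdot 10^{5}$)
$Z + l = -816 + \frac{1919377}{2} = \frac{1917745}{2}$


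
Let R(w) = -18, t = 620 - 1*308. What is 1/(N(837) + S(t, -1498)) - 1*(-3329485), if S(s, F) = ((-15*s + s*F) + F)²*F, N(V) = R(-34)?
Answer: 1118479155278489404209/335931579592186 ≈ 3.3295e+6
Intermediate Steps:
t = 312 (t = 620 - 308 = 312)
N(V) = -18
S(s, F) = F*(F - 15*s + F*s)² (S(s, F) = ((-15*s + F*s) + F)²*F = (F - 15*s + F*s)²*F = F*(F - 15*s + F*s)²)
1/(N(837) + S(t, -1498)) - 1*(-3329485) = 1/(-18 - 1498*(-1498 - 15*312 - 1498*312)²) - 1*(-3329485) = 1/(-18 - 1498*(-1498 - 4680 - 467376)²) + 3329485 = 1/(-18 - 1498*(-473554)²) + 3329485 = 1/(-18 - 1498*224253390916) + 3329485 = 1/(-18 - 335931579592168) + 3329485 = 1/(-335931579592186) + 3329485 = -1/335931579592186 + 3329485 = 1118479155278489404209/335931579592186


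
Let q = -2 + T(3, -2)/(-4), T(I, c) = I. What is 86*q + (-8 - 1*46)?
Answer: -581/2 ≈ -290.50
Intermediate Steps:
q = -11/4 (q = -2 + 3/(-4) = -2 + 3*(-¼) = -2 - ¾ = -11/4 ≈ -2.7500)
86*q + (-8 - 1*46) = 86*(-11/4) + (-8 - 1*46) = -473/2 + (-8 - 46) = -473/2 - 54 = -581/2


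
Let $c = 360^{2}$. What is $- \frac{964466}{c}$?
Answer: $- \frac{482233}{64800} \approx -7.4419$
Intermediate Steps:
$c = 129600$
$- \frac{964466}{c} = - \frac{964466}{129600} = \left(-964466\right) \frac{1}{129600} = - \frac{482233}{64800}$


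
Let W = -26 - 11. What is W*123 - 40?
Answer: -4591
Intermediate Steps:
W = -37
W*123 - 40 = -37*123 - 40 = -4551 - 40 = -4591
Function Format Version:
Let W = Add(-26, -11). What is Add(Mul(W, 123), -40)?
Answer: -4591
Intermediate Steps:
W = -37
Add(Mul(W, 123), -40) = Add(Mul(-37, 123), -40) = Add(-4551, -40) = -4591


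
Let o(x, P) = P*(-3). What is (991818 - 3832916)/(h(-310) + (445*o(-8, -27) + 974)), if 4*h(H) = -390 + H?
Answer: -1420549/18422 ≈ -77.112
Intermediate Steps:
o(x, P) = -3*P
h(H) = -195/2 + H/4 (h(H) = (-390 + H)/4 = -195/2 + H/4)
(991818 - 3832916)/(h(-310) + (445*o(-8, -27) + 974)) = (991818 - 3832916)/((-195/2 + (1/4)*(-310)) + (445*(-3*(-27)) + 974)) = -2841098/((-195/2 - 155/2) + (445*81 + 974)) = -2841098/(-175 + (36045 + 974)) = -2841098/(-175 + 37019) = -2841098/36844 = -2841098*1/36844 = -1420549/18422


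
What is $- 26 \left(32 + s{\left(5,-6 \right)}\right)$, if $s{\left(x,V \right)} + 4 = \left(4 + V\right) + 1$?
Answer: $-702$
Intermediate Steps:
$s{\left(x,V \right)} = 1 + V$ ($s{\left(x,V \right)} = -4 + \left(\left(4 + V\right) + 1\right) = -4 + \left(5 + V\right) = 1 + V$)
$- 26 \left(32 + s{\left(5,-6 \right)}\right) = - 26 \left(32 + \left(1 - 6\right)\right) = - 26 \left(32 - 5\right) = \left(-26\right) 27 = -702$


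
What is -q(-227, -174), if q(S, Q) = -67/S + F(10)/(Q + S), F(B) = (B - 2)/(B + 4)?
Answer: -187161/637189 ≈ -0.29373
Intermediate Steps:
F(B) = (-2 + B)/(4 + B)
q(S, Q) = -67/S + 4/(7*(Q + S)) (q(S, Q) = -67/S + ((-2 + 10)/(4 + 10))/(Q + S) = -67/S + (8/14)/(Q + S) = -67/S + ((1/14)*8)/(Q + S) = -67/S + 4/(7*(Q + S)))
-q(-227, -174) = -(-469*(-174) - 465*(-227))/(7*(-227)*(-174 - 227)) = -(-1)*(81606 + 105555)/(7*227*(-401)) = -(-1)*(-1)*187161/(7*227*401) = -1*187161/637189 = -187161/637189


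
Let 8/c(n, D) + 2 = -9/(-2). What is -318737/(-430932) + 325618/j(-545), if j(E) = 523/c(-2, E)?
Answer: 2245940952871/1126887180 ≈ 1993.0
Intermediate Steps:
c(n, D) = 16/5 (c(n, D) = 8/(-2 - 9/(-2)) = 8/(-2 - 9*(-½)) = 8/(-2 + 9/2) = 8/(5/2) = 8*(⅖) = 16/5)
j(E) = 2615/16 (j(E) = 523/(16/5) = 523*(5/16) = 2615/16)
-318737/(-430932) + 325618/j(-545) = -318737/(-430932) + 325618/(2615/16) = -318737*(-1/430932) + 325618*(16/2615) = 318737/430932 + 5209888/2615 = 2245940952871/1126887180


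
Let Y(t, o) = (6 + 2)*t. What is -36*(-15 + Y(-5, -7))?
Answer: 1980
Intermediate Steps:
Y(t, o) = 8*t
-36*(-15 + Y(-5, -7)) = -36*(-15 + 8*(-5)) = -36*(-15 - 40) = -36*(-55) = 1980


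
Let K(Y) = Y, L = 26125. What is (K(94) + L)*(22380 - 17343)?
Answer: 132065103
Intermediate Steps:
(K(94) + L)*(22380 - 17343) = (94 + 26125)*(22380 - 17343) = 26219*5037 = 132065103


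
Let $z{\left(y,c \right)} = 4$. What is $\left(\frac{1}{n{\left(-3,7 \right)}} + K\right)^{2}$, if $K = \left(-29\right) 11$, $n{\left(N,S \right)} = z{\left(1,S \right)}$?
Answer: $\frac{1625625}{16} \approx 1.016 \cdot 10^{5}$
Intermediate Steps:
$n{\left(N,S \right)} = 4$
$K = -319$
$\left(\frac{1}{n{\left(-3,7 \right)}} + K\right)^{2} = \left(\frac{1}{4} - 319\right)^{2} = \left(- \frac{1275}{4}\right)^{2} = \frac{1625625}{16}$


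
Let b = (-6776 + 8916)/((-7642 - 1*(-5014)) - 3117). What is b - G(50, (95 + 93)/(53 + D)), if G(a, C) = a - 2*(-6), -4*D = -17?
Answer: -71666/1149 ≈ -62.372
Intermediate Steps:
D = 17/4 (D = -1/4*(-17) = 17/4 ≈ 4.2500)
b = -428/1149 (b = 2140/((-7642 + 5014) - 3117) = 2140/(-2628 - 3117) = 2140/(-5745) = 2140*(-1/5745) = -428/1149 ≈ -0.37250)
G(a, C) = 12 + a (G(a, C) = a + 12 = 12 + a)
b - G(50, (95 + 93)/(53 + D)) = -428/1149 - (12 + 50) = -428/1149 - 1*62 = -428/1149 - 62 = -71666/1149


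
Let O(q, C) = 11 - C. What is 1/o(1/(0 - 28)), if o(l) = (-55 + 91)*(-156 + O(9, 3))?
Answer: -1/5328 ≈ -0.00018769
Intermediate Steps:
o(l) = -5328 (o(l) = (-55 + 91)*(-156 + (11 - 1*3)) = 36*(-156 + (11 - 3)) = 36*(-156 + 8) = 36*(-148) = -5328)
1/o(1/(0 - 28)) = 1/(-5328) = -1/5328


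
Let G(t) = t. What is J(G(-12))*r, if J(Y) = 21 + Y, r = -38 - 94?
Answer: -1188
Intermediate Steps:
r = -132
J(G(-12))*r = (21 - 12)*(-132) = 9*(-132) = -1188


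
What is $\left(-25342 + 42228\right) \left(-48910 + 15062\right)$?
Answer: $-571557328$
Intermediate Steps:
$\left(-25342 + 42228\right) \left(-48910 + 15062\right) = 16886 \left(-33848\right) = -571557328$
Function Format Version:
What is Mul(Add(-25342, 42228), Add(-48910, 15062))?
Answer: -571557328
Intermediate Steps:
Mul(Add(-25342, 42228), Add(-48910, 15062)) = Mul(16886, -33848) = -571557328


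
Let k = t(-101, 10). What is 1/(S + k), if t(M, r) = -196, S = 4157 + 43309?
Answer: 1/47270 ≈ 2.1155e-5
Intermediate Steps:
S = 47466
k = -196
1/(S + k) = 1/(47466 - 196) = 1/47270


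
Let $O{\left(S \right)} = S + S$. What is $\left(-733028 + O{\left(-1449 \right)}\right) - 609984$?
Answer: $-1345910$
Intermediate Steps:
$O{\left(S \right)} = 2 S$
$\left(-733028 + O{\left(-1449 \right)}\right) - 609984 = \left(-733028 + 2 \left(-1449\right)\right) - 609984 = \left(-733028 - 2898\right) - 609984 = -735926 - 609984 = -1345910$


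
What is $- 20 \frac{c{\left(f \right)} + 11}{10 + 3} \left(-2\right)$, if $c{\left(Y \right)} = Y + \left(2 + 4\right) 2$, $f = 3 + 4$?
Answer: $\frac{1200}{13} \approx 92.308$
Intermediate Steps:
$f = 7$
$c{\left(Y \right)} = 12 + Y$ ($c{\left(Y \right)} = Y + 6 \cdot 2 = Y + 12 = 12 + Y$)
$- 20 \frac{c{\left(f \right)} + 11}{10 + 3} \left(-2\right) = - 20 \frac{\left(12 + 7\right) + 11}{10 + 3} \left(-2\right) = - 20 \frac{19 + 11}{13} \left(-2\right) = - 20 \cdot 30 \cdot \frac{1}{13} \left(-2\right) = \left(-20\right) \frac{30}{13} \left(-2\right) = \left(- \frac{600}{13}\right) \left(-2\right) = \frac{1200}{13}$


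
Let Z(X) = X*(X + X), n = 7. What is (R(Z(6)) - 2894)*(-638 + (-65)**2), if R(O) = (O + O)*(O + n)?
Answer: 30424934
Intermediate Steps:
Z(X) = 2*X**2 (Z(X) = X*(2*X) = 2*X**2)
R(O) = 2*O*(7 + O) (R(O) = (O + O)*(O + 7) = (2*O)*(7 + O) = 2*O*(7 + O))
(R(Z(6)) - 2894)*(-638 + (-65)**2) = (2*(2*6**2)*(7 + 2*6**2) - 2894)*(-638 + (-65)**2) = (2*(2*36)*(7 + 2*36) - 2894)*(-638 + 4225) = (2*72*(7 + 72) - 2894)*3587 = (2*72*79 - 2894)*3587 = (11376 - 2894)*3587 = 8482*3587 = 30424934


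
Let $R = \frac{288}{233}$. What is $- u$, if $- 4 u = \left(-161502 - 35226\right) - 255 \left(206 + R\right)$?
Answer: $- \frac{29075277}{466} \approx -62393.0$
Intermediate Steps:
$R = \frac{288}{233}$ ($R = 288 \cdot \frac{1}{233} = \frac{288}{233} \approx 1.2361$)
$u = \frac{29075277}{466}$ ($u = - \frac{\left(-161502 - 35226\right) - 255 \left(206 + \frac{288}{233}\right)}{4} = - \frac{\left(-161502 - 35226\right) - \frac{12312930}{233}}{4} = - \frac{-196728 - \frac{12312930}{233}}{4} = \left(- \frac{1}{4}\right) \left(- \frac{58150554}{233}\right) = \frac{29075277}{466} \approx 62393.0$)
$- u = \left(-1\right) \frac{29075277}{466} = - \frac{29075277}{466}$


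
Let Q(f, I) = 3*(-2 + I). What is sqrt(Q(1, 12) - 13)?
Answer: sqrt(17) ≈ 4.1231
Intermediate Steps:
Q(f, I) = -6 + 3*I
sqrt(Q(1, 12) - 13) = sqrt((-6 + 3*12) - 13) = sqrt((-6 + 36) - 13) = sqrt(30 - 13) = sqrt(17)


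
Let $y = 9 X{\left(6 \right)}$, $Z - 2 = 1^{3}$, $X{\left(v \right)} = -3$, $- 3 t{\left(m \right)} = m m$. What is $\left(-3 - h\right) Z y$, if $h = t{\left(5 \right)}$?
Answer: $-432$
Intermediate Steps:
$t{\left(m \right)} = - \frac{m^{2}}{3}$ ($t{\left(m \right)} = - \frac{m m}{3} = - \frac{m^{2}}{3}$)
$h = - \frac{25}{3}$ ($h = - \frac{5^{2}}{3} = \left(- \frac{1}{3}\right) 25 = - \frac{25}{3} \approx -8.3333$)
$Z = 3$ ($Z = 2 + 1^{3} = 2 + 1 = 3$)
$y = -27$ ($y = 9 \left(-3\right) = -27$)
$\left(-3 - h\right) Z y = \left(-3 - - \frac{25}{3}\right) 3 \left(-27\right) = \left(-3 + \frac{25}{3}\right) 3 \left(-27\right) = \frac{16}{3} \cdot 3 \left(-27\right) = 16 \left(-27\right) = -432$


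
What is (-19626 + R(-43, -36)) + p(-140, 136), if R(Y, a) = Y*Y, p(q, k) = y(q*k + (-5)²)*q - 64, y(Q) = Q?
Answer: 2644259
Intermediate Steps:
p(q, k) = -64 + q*(25 + k*q) (p(q, k) = (q*k + (-5)²)*q - 64 = (k*q + 25)*q - 64 = (25 + k*q)*q - 64 = q*(25 + k*q) - 64 = -64 + q*(25 + k*q))
R(Y, a) = Y²
(-19626 + R(-43, -36)) + p(-140, 136) = (-19626 + (-43)²) + (-64 - 140*(25 + 136*(-140))) = (-19626 + 1849) + (-64 - 140*(25 - 19040)) = -17777 + (-64 - 140*(-19015)) = -17777 + (-64 + 2662100) = -17777 + 2662036 = 2644259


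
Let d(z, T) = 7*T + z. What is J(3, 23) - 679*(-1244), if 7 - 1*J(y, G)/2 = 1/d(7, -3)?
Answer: 5912831/7 ≈ 8.4469e+5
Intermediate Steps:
d(z, T) = z + 7*T
J(y, G) = 99/7 (J(y, G) = 14 - 2/(7 + 7*(-3)) = 14 - 2/(7 - 21) = 14 - 2/(-14) = 14 - 2*(-1/14) = 14 + ⅐ = 99/7)
J(3, 23) - 679*(-1244) = 99/7 - 679*(-1244) = 99/7 + 844676 = 5912831/7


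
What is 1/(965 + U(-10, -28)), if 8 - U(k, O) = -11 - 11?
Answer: 1/995 ≈ 0.0010050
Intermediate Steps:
U(k, O) = 30 (U(k, O) = 8 - (-11 - 11) = 8 - 1*(-22) = 8 + 22 = 30)
1/(965 + U(-10, -28)) = 1/(965 + 30) = 1/995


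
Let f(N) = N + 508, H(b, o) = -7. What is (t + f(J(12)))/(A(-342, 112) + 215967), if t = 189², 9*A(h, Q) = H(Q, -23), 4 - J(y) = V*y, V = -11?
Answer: 327285/1943696 ≈ 0.16838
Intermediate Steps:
J(y) = 4 + 11*y (J(y) = 4 - (-11)*y = 4 + 11*y)
A(h, Q) = -7/9 (A(h, Q) = (⅑)*(-7) = -7/9)
f(N) = 508 + N
t = 35721
(t + f(J(12)))/(A(-342, 112) + 215967) = (35721 + (508 + (4 + 11*12)))/(-7/9 + 215967) = (35721 + (508 + (4 + 132)))/(1943696/9) = (35721 + (508 + 136))*(9/1943696) = (35721 + 644)*(9/1943696) = 36365*(9/1943696) = 327285/1943696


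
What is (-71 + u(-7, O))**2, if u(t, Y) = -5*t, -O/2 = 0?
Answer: 1296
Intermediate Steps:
O = 0 (O = -2*0 = 0)
(-71 + u(-7, O))**2 = (-71 - 5*(-7))**2 = (-71 + 35)**2 = (-36)**2 = 1296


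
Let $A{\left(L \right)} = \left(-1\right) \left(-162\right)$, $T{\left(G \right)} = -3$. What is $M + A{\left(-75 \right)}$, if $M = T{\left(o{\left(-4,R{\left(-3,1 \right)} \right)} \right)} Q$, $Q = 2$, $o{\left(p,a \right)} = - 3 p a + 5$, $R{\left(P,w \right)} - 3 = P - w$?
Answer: $156$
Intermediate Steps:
$R{\left(P,w \right)} = 3 + P - w$ ($R{\left(P,w \right)} = 3 + \left(P - w\right) = 3 + P - w$)
$o{\left(p,a \right)} = 5 - 3 a p$ ($o{\left(p,a \right)} = - 3 a p + 5 = 5 - 3 a p$)
$A{\left(L \right)} = 162$
$M = -6$ ($M = \left(-3\right) 2 = -6$)
$M + A{\left(-75 \right)} = -6 + 162 = 156$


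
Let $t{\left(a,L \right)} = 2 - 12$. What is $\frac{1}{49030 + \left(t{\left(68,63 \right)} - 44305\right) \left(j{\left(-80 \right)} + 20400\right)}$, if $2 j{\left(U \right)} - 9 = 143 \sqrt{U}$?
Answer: $- \frac{144668222}{130934096399870505} + \frac{10139272 i \sqrt{5}}{654670481999352525} \approx -1.1049 \cdot 10^{-9} + 3.4631 \cdot 10^{-11} i$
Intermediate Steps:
$j{\left(U \right)} = \frac{9}{2} + \frac{143 \sqrt{U}}{2}$
$t{\left(a,L \right)} = -10$ ($t{\left(a,L \right)} = 2 - 12 = -10$)
$\frac{1}{49030 + \left(t{\left(68,63 \right)} - 44305\right) \left(j{\left(-80 \right)} + 20400\right)} = \frac{1}{49030 + \left(-10 - 44305\right) \left(\left(\frac{9}{2} + \frac{143 \sqrt{-80}}{2}\right) + 20400\right)} = \frac{1}{49030 - 44315 \left(\left(\frac{9}{2} + \frac{143 \cdot 4 i \sqrt{5}}{2}\right) + 20400\right)} = \frac{1}{49030 - 44315 \left(\left(\frac{9}{2} + 286 i \sqrt{5}\right) + 20400\right)} = \frac{1}{49030 - 44315 \left(\frac{40809}{2} + 286 i \sqrt{5}\right)} = \frac{1}{49030 - \left(\frac{1808450835}{2} + 12674090 i \sqrt{5}\right)} = \frac{1}{- \frac{1808352775}{2} - 12674090 i \sqrt{5}}$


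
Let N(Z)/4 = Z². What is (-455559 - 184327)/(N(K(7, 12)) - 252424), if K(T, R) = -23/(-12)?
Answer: 23035896/9086735 ≈ 2.5351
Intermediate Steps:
K(T, R) = 23/12 (K(T, R) = -23*(-1/12) = 23/12)
N(Z) = 4*Z²
(-455559 - 184327)/(N(K(7, 12)) - 252424) = (-455559 - 184327)/(4*(23/12)² - 252424) = -639886/(4*(529/144) - 252424) = -639886/(529/36 - 252424) = -639886/(-9086735/36) = -639886*(-36/9086735) = 23035896/9086735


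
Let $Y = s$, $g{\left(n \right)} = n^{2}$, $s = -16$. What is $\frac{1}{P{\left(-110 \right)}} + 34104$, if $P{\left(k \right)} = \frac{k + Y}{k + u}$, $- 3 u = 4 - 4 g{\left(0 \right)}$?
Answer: $\frac{6445823}{189} \approx 34105.0$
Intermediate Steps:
$u = - \frac{4}{3}$ ($u = - \frac{4 - 4 \cdot 0^{2}}{3} = - \frac{4 - 0}{3} = - \frac{4 + 0}{3} = \left(- \frac{1}{3}\right) 4 = - \frac{4}{3} \approx -1.3333$)
$Y = -16$
$P{\left(k \right)} = \frac{-16 + k}{- \frac{4}{3} + k}$ ($P{\left(k \right)} = \frac{k - 16}{k - \frac{4}{3}} = \frac{-16 + k}{- \frac{4}{3} + k}$)
$\frac{1}{P{\left(-110 \right)}} + 34104 = \frac{1}{3 \frac{1}{4 - -330} \left(16 - -110\right)} + 34104 = \frac{1}{3 \frac{1}{4 + 330} \left(16 + 110\right)} + 34104 = \frac{1}{3 \cdot \frac{1}{334} \cdot 126} + 34104 = \frac{1}{\frac{189}{167}} + 34104 = \frac{167}{189} + 34104 = \frac{6445823}{189}$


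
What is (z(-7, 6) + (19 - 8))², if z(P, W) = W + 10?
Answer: 729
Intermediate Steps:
z(P, W) = 10 + W
(z(-7, 6) + (19 - 8))² = ((10 + 6) + (19 - 8))² = (16 + 11)² = 27² = 729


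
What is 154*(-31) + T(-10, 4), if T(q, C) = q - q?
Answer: -4774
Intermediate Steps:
T(q, C) = 0
154*(-31) + T(-10, 4) = 154*(-31) + 0 = -4774 + 0 = -4774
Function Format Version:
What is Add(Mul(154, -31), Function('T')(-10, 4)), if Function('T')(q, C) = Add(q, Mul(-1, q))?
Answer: -4774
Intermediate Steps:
Function('T')(q, C) = 0
Add(Mul(154, -31), Function('T')(-10, 4)) = Add(Mul(154, -31), 0) = Add(-4774, 0) = -4774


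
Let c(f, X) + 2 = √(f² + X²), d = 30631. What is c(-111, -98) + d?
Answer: 30629 + 5*√877 ≈ 30777.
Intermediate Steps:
c(f, X) = -2 + √(X² + f²) (c(f, X) = -2 + √(f² + X²) = -2 + √(X² + f²))
c(-111, -98) + d = (-2 + √((-98)² + (-111)²)) + 30631 = (-2 + √(9604 + 12321)) + 30631 = (-2 + √21925) + 30631 = (-2 + 5*√877) + 30631 = 30629 + 5*√877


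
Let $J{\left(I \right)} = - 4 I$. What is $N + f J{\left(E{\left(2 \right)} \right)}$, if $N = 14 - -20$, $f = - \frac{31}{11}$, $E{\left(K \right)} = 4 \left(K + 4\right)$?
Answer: $\frac{3350}{11} \approx 304.55$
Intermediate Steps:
$E{\left(K \right)} = 16 + 4 K$ ($E{\left(K \right)} = 4 \left(4 + K\right) = 16 + 4 K$)
$f = - \frac{31}{11}$ ($f = \left(-31\right) \frac{1}{11} = - \frac{31}{11} \approx -2.8182$)
$N = 34$ ($N = 14 + 20 = 34$)
$N + f J{\left(E{\left(2 \right)} \right)} = 34 - \frac{31 \left(- 4 \left(16 + 4 \cdot 2\right)\right)}{11} = 34 - \frac{31 \left(- 4 \left(16 + 8\right)\right)}{11} = 34 - \frac{31 \left(\left(-4\right) 24\right)}{11} = 34 - - \frac{2976}{11} = 34 + \frac{2976}{11} = \frac{3350}{11}$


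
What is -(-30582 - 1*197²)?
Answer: 69391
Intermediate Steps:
-(-30582 - 1*197²) = -(-30582 - 1*38809) = -(-30582 - 38809) = -1*(-69391) = 69391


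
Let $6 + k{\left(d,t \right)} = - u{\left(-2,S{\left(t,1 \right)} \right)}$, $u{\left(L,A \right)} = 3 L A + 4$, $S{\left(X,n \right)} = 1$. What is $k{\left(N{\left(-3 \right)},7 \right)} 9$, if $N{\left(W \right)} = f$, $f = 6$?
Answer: $-36$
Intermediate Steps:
$u{\left(L,A \right)} = 4 + 3 A L$ ($u{\left(L,A \right)} = 3 A L + 4 = 4 + 3 A L$)
$N{\left(W \right)} = 6$
$k{\left(d,t \right)} = -4$ ($k{\left(d,t \right)} = -6 - \left(4 + 3 \cdot 1 \left(-2\right)\right) = -6 - \left(4 - 6\right) = -6 - -2 = -6 + 2 = -4$)
$k{\left(N{\left(-3 \right)},7 \right)} 9 = \left(-4\right) 9 = -36$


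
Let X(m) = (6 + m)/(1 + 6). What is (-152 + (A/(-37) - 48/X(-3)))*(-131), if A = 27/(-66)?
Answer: 28150197/814 ≈ 34583.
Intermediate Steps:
A = -9/22 (A = 27*(-1/66) = -9/22 ≈ -0.40909)
X(m) = 6/7 + m/7 (X(m) = (6 + m)/7 = (6 + m)*(⅐) = 6/7 + m/7)
(-152 + (A/(-37) - 48/X(-3)))*(-131) = (-152 + (-9/22/(-37) - 48/(6/7 + (⅐)*(-3))))*(-131) = (-152 + (-9/22*(-1/37) - 48/(6/7 - 3/7)))*(-131) = (-152 + (9/814 - 48/3/7))*(-131) = (-152 + (9/814 - 48*7/3))*(-131) = (-152 + (9/814 - 112))*(-131) = (-152 - 91159/814)*(-131) = -214887/814*(-131) = 28150197/814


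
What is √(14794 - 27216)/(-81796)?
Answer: -I*√12422/81796 ≈ -0.0013626*I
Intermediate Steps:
√(14794 - 27216)/(-81796) = √(-12422)*(-1/81796) = (I*√12422)*(-1/81796) = -I*√12422/81796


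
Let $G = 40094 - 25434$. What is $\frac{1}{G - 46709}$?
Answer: $- \frac{1}{32049} \approx -3.1202 \cdot 10^{-5}$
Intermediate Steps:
$G = 14660$
$\frac{1}{G - 46709} = \frac{1}{14660 - 46709} = \frac{1}{-32049} = - \frac{1}{32049}$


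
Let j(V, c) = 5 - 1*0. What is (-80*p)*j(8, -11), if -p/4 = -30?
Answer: -48000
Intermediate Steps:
p = 120 (p = -4*(-30) = 120)
j(V, c) = 5 (j(V, c) = 5 + 0 = 5)
(-80*p)*j(8, -11) = -80*120*5 = -9600*5 = -48000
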